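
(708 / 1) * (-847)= -599676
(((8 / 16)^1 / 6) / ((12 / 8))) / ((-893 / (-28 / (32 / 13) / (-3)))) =-91/385776 = 0.00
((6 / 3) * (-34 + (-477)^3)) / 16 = -108531367/8 = -13566420.88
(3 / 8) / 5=3/40 = 0.08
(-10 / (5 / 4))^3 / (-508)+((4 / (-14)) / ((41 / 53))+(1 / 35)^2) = 4078157/6378575 = 0.64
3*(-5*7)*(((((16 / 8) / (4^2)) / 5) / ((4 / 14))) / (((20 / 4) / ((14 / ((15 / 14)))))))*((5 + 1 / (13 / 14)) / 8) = -189679/10400 = -18.24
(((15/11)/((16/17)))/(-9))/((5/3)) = -0.10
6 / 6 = 1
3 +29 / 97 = 320/97 = 3.30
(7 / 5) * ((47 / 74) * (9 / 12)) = 987/1480 = 0.67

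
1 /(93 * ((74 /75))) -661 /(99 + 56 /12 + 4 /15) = -22706035/3576346 = -6.35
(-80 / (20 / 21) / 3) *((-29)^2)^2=-19803868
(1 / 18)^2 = 1/324 = 0.00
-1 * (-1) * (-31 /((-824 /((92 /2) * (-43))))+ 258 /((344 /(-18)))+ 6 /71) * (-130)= 166999235/14626 = 11417.97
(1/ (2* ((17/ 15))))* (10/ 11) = 75/187 = 0.40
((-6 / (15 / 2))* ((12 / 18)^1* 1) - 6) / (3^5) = -98/3645 = -0.03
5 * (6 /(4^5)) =0.03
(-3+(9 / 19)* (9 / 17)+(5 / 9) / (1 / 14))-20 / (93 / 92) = -1329802/90117 = -14.76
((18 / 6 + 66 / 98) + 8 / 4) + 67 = 3561/49 = 72.67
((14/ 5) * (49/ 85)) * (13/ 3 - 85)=-166012/1275 = -130.21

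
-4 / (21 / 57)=-76/7 = -10.86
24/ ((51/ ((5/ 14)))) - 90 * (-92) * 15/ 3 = 4926620/119 = 41400.17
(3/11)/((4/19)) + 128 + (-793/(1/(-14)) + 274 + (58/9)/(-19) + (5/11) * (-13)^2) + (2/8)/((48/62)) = 11582.10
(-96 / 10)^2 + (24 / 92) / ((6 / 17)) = 53417/575 = 92.90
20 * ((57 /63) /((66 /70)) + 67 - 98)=-59480/99 = -600.81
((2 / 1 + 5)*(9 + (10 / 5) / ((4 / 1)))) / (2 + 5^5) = 133/6254 = 0.02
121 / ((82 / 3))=363/82 = 4.43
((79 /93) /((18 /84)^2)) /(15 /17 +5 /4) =1052912/121365 = 8.68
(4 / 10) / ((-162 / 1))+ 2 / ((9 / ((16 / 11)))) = 1429/4455 = 0.32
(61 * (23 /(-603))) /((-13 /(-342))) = -53314/871 = -61.21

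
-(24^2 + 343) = -919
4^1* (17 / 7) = 68/7 = 9.71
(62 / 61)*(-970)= -985.90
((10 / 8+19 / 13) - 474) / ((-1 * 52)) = 24507/2704 = 9.06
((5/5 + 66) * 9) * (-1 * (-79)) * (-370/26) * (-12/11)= 105754140/143 = 739539.44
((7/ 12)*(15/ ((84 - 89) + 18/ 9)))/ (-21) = 5/36 = 0.14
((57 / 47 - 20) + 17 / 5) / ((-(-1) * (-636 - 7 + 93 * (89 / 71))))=8023/274480 = 0.03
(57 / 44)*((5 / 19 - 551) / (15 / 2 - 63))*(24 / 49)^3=72327168/47883143 = 1.51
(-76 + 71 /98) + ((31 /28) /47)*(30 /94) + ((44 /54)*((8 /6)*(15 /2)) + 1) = -772942829/11690028 = -66.12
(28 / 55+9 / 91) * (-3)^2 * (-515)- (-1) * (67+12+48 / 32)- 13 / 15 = -82234441/30030 = -2738.41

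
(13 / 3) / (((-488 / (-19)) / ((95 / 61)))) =23465/89304 = 0.26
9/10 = 0.90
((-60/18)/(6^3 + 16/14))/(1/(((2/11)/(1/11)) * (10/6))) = -0.05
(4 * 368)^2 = 2166784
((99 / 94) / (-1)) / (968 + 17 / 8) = -132/121589 = 0.00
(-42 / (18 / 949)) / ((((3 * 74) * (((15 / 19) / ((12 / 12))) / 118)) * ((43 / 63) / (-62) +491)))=-170100658/56020035 = -3.04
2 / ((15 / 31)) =62/15 = 4.13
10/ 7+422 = 2964/7 = 423.43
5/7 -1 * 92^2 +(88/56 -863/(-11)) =-645511/77 = -8383.26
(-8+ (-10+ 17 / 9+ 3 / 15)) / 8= -179/90 = -1.99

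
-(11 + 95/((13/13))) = -106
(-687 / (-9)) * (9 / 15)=229/5 = 45.80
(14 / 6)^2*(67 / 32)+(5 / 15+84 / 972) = 30635/2592 = 11.82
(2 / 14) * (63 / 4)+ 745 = 2989/4 = 747.25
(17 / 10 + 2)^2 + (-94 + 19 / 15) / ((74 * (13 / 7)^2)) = 1923037/144300 = 13.33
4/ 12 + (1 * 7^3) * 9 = 9262/3 = 3087.33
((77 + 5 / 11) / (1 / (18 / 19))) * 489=7499304/209 = 35881.84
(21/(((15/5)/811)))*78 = 442806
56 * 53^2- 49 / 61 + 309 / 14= 134355779/854 = 157325.27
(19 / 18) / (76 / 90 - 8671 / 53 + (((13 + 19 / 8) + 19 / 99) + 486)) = 221540/71108937 = 0.00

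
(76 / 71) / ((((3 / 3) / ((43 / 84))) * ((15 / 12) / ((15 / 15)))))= 3268/7455 = 0.44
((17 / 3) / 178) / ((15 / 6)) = 17/1335 = 0.01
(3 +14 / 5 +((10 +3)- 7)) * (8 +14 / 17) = 1770/17 = 104.12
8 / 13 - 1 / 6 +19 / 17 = 2077/1326 = 1.57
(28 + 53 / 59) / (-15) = -341/177 = -1.93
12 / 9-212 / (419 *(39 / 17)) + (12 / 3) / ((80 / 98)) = 982549/163410 = 6.01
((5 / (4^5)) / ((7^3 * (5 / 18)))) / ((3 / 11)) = 33/175616 = 0.00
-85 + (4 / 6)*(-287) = -829/3 = -276.33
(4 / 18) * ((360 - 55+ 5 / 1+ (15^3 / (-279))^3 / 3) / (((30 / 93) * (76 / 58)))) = -48388907/328662 = -147.23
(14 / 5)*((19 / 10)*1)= 133/25 = 5.32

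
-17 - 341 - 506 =-864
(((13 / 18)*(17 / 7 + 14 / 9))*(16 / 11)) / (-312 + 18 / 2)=-26104/1889811 = -0.01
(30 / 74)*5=75/37 = 2.03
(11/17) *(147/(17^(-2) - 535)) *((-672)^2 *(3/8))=-775849536/25769 = -30107.86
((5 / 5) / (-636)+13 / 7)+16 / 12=14197/4452 = 3.19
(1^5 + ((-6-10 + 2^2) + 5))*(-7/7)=6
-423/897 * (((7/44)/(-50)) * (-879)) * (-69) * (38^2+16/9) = 940738323/7150 = 131571.79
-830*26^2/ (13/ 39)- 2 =-1683242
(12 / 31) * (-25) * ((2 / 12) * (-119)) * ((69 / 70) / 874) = 255/1178 = 0.22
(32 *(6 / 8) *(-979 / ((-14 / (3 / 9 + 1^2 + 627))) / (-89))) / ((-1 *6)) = 1974.76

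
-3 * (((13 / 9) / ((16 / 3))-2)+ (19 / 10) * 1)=-41/80 = -0.51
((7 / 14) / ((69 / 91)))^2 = 8281/19044 = 0.43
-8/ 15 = -0.53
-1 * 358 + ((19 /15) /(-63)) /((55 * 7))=-130249369/363825 = -358.00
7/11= 0.64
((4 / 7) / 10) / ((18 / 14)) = 2/45 = 0.04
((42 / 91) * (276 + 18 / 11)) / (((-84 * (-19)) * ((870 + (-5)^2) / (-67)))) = -0.01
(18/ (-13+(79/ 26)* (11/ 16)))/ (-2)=1248/1513 = 0.82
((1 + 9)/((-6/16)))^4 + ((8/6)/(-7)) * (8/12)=286719928/567 = 505678.89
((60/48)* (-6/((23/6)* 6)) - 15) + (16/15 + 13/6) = -4172/345 = -12.09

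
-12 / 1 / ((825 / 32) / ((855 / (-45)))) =2432/275 = 8.84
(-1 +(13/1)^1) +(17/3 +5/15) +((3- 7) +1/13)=183/13 = 14.08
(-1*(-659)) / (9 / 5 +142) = 3295/719 = 4.58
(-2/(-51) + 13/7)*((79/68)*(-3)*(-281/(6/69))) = 345660629/16184 = 21358.17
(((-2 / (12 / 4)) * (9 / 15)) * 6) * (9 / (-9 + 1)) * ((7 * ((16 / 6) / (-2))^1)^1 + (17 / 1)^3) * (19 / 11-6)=-56570.48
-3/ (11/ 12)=-36/11 = -3.27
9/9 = 1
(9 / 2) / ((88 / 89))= 801/176 = 4.55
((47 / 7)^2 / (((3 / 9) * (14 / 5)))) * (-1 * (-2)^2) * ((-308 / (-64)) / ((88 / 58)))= -960915/1568 = -612.83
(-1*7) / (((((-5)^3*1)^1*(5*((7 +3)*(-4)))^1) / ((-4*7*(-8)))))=-196/3125 = -0.06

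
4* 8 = 32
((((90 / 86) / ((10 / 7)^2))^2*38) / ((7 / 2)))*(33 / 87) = 5806647/5362100 = 1.08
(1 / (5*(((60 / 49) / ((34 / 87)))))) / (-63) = -119/117450 = 0.00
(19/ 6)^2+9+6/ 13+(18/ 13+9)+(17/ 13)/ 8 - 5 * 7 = -4645/936 = -4.96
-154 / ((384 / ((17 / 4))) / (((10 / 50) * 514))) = -336413/1920 = -175.22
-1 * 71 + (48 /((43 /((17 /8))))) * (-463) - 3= -1172.28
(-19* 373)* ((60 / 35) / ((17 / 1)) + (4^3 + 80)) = -121527876/119 = -1021242.66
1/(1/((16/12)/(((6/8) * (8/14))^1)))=28/9 = 3.11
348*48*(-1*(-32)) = 534528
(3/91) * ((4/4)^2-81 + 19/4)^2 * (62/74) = 1203699/7696 = 156.41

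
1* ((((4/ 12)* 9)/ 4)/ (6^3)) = 1/288 = 0.00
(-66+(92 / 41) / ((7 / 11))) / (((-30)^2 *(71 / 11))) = -19723/1833930 = -0.01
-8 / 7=-1.14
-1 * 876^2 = -767376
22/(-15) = -1.47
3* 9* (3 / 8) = 81/8 = 10.12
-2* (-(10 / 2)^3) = 250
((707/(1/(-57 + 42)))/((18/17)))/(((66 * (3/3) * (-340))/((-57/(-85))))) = 13433/44880 = 0.30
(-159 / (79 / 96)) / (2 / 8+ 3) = -61056/1027 = -59.45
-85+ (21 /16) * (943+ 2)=18485/16 = 1155.31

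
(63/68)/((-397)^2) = 63/10717412 = 0.00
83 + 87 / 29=86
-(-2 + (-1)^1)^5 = 243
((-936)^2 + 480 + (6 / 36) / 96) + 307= 505084609/576 = 876883.00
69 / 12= 5.75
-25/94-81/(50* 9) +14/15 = 1718/3525 = 0.49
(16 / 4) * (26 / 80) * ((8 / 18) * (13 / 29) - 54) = -91273/1305 = -69.94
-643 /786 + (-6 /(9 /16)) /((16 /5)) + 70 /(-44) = -24824/4323 = -5.74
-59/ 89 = -0.66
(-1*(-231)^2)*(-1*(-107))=-5709627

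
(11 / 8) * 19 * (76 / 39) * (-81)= -4123.73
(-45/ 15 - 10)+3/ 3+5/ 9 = -103/9 = -11.44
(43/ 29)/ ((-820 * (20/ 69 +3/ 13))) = -38571/11105260 = 0.00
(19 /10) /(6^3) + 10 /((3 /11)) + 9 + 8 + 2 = 120259/2160 = 55.68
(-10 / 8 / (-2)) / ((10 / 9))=9/16 = 0.56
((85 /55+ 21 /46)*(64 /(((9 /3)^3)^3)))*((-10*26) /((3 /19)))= -160135040/14939397 = -10.72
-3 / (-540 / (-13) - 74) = 39/422 = 0.09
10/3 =3.33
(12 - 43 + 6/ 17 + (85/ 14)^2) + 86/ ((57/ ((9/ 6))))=536747/63308 = 8.48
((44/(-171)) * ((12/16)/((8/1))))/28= -11/12768 = 0.00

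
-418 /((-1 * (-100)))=-209/50 = -4.18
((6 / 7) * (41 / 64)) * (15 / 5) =369/224 = 1.65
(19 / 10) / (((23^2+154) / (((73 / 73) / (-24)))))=-19/163920 = 0.00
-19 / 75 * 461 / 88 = -8759/6600 = -1.33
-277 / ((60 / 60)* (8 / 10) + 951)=-1385/4759 = -0.29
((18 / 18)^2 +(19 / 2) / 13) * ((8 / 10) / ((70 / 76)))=1.50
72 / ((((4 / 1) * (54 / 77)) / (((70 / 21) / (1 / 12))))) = 3080/3 = 1026.67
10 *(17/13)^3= 49130/2197 = 22.36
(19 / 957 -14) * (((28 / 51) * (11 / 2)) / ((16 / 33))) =-60599/696 = -87.07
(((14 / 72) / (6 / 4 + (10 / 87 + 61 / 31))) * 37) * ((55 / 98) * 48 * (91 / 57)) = 86.36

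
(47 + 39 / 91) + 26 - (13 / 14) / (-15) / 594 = 1308499/17820 = 73.43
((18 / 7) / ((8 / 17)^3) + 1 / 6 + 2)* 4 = 144299/1344 = 107.37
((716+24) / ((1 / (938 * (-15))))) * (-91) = 947473800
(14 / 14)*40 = 40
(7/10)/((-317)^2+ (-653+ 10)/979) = 6853/983780880 = 0.00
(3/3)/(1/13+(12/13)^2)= 169/157 = 1.08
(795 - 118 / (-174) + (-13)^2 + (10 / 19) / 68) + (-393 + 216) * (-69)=740612303/56202 = 13177.69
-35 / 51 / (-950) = 7/9690 = 0.00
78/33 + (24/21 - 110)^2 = 6388358/539 = 11852.24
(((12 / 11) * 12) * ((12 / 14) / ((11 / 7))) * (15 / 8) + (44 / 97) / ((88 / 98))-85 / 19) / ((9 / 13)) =9102886/669009 = 13.61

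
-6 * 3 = -18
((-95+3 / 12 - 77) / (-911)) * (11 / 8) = 7557/29152 = 0.26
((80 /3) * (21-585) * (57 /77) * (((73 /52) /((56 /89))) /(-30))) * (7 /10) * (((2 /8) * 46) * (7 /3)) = 133441883/8580 = 15552.67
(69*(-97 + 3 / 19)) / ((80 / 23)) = -36501/19 = -1921.11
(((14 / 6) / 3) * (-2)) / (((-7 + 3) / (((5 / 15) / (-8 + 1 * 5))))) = -7/162 = -0.04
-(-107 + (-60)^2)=-3493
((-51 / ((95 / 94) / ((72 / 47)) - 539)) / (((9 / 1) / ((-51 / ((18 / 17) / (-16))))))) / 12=157216/232563 = 0.68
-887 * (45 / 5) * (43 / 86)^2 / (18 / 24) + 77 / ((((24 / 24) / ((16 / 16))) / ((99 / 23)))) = -2329.57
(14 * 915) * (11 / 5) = 28182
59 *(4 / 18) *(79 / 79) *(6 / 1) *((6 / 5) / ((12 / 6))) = 236/5 = 47.20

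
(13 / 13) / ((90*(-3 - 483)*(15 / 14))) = -7/328050 = 0.00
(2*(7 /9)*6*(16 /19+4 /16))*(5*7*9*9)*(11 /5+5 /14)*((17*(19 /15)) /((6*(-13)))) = -5303949/260 = -20399.80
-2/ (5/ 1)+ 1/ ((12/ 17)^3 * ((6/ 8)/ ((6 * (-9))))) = -24613/120 = -205.11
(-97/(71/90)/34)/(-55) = 873/13277 = 0.07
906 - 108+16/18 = 7190/9 = 798.89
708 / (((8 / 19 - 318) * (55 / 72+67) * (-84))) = 40356/103039601 = 0.00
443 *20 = 8860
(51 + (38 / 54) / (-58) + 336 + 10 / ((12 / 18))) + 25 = 426.99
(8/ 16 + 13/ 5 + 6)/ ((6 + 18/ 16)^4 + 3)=186368/52841445 = 0.00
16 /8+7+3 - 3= 9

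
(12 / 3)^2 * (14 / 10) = 112/5 = 22.40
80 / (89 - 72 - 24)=-80/7 = -11.43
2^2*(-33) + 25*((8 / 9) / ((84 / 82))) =-110.31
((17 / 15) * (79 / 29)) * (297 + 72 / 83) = 11067663/12035 = 919.62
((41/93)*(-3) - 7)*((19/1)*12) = -58824/31 = -1897.55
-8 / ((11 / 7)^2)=-392/121 = -3.24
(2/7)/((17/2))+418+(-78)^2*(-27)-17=-19500169/119 = -163866.97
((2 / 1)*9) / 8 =9/4 = 2.25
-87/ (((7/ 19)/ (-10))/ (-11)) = -181830/7 = -25975.71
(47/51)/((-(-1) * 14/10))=235/357 = 0.66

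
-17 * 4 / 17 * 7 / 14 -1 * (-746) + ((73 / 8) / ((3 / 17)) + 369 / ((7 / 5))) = 1059.28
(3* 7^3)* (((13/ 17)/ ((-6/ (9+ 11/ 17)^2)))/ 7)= -8566376/4913 = -1743.61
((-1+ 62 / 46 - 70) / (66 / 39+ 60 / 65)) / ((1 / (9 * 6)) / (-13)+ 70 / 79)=-577484154/19182851 = -30.10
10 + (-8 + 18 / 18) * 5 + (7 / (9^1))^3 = -17882/729 = -24.53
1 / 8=0.12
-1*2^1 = -2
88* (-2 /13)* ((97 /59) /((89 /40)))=-682880/68263 = -10.00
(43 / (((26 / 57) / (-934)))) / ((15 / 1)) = -5869.83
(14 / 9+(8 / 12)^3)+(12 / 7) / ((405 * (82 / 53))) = 7984/4305 = 1.85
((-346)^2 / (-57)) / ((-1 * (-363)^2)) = 119716/7510833 = 0.02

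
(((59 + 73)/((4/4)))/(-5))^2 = 696.96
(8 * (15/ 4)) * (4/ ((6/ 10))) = 200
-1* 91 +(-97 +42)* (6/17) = -1877/17 = -110.41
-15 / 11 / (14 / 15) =-1.46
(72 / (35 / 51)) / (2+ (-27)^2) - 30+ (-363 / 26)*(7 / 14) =-2882883/78260 = -36.84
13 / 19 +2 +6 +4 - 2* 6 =13/19 = 0.68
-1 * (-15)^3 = 3375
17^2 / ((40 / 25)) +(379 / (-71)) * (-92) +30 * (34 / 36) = 700.06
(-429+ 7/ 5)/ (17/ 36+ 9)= -76968/1705 = -45.14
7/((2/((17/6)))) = 9.92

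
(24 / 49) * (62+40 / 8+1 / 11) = 17712/539 = 32.86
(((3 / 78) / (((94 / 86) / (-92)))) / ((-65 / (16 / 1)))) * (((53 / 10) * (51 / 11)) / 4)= 10693068/2184325 = 4.90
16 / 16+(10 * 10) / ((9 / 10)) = 1009/9 = 112.11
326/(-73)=-326/73 = -4.47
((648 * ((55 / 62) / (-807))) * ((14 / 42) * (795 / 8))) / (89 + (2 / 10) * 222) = -1967625/11124226 = -0.18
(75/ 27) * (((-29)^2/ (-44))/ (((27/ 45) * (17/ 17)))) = -105125/1188 = -88.49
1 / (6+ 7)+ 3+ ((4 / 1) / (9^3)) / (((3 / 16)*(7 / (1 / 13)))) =612424/199017 = 3.08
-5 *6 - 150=-180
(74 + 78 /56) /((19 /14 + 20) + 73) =2111/2642 = 0.80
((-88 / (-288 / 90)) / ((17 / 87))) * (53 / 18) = 84535/204 = 414.39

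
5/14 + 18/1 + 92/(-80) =2409/140 = 17.21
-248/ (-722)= 124/361 = 0.34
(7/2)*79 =553/2 = 276.50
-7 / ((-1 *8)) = 7/8 = 0.88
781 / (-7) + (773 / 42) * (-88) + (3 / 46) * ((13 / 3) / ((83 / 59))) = -1730.99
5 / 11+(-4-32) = -391/11 = -35.55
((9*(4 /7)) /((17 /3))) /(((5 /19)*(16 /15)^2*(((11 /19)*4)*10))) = 87723/670208 = 0.13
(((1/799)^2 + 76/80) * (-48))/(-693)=16172852/245784385 = 0.07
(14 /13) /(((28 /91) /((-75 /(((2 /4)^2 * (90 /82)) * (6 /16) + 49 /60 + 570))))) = -5166000/11235697 = -0.46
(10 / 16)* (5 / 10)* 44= 55/4 = 13.75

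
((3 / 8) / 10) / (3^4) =1/2160 = 0.00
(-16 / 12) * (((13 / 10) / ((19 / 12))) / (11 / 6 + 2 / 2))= -624/1615 = -0.39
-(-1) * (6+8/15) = 98/15 = 6.53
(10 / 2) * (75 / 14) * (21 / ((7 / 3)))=241.07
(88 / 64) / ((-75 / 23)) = -253/600 = -0.42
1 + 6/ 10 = 8/5 = 1.60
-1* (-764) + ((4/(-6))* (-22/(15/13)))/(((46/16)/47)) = 1005812/1035 = 971.80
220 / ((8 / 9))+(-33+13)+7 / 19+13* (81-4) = 46697/38 = 1228.87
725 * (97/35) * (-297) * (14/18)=-464145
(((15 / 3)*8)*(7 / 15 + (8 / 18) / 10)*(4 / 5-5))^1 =-1288/15 = -85.87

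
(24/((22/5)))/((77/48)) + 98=85886/847 = 101.40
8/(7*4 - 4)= 1/3 = 0.33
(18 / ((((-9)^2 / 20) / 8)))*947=303040/9 = 33671.11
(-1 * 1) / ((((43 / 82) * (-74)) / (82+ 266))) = 8.97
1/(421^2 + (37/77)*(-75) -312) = 77/13620758 = 0.00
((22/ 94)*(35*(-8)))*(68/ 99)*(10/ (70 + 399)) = -27200/28341 = -0.96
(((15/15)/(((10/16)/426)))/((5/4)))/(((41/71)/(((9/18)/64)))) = 15123/2050 = 7.38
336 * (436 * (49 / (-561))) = -2392768/187 = -12795.55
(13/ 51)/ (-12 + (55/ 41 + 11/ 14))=-7462/289017 = -0.03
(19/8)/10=19/80 = 0.24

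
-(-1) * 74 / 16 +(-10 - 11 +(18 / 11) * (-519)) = -865.65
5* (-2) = -10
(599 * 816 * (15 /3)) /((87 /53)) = 43175920/29 = 1488824.83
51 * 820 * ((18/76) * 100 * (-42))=-41599894.74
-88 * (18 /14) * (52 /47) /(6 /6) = -41184/329 = -125.18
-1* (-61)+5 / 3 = 188/3 = 62.67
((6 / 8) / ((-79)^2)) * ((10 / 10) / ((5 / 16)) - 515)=-7677/124820 = -0.06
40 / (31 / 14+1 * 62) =560/899 = 0.62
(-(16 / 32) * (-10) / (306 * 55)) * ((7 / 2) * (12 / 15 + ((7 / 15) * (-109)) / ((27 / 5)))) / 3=-24437/8179380 = 0.00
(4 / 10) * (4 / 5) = 8/25 = 0.32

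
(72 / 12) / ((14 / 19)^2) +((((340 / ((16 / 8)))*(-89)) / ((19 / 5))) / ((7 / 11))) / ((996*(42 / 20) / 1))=228781/28386 = 8.06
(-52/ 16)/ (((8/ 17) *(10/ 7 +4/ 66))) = -4.64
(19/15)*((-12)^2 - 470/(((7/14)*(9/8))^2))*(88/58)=-90836416/35235 = -2578.02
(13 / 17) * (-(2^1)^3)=-6.12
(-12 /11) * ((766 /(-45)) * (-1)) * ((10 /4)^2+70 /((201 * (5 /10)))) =-128.99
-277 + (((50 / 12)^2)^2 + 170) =251953/1296 = 194.41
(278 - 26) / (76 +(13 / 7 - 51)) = 441/47 = 9.38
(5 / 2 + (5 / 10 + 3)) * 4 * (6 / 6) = 24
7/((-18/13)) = -5.06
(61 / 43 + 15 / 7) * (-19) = -20368/301 = -67.67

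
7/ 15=0.47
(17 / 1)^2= 289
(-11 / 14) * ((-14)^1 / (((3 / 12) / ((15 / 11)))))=60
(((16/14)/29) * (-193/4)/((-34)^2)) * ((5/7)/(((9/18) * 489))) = -965/200817141 = 0.00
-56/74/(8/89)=-623/74 = -8.42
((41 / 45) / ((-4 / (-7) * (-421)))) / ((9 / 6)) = -287/113670 = 0.00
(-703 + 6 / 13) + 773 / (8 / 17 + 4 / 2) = -212753/546 = -389.66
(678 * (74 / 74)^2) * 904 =612912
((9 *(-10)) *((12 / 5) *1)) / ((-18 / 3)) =36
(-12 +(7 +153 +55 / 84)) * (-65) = -811655/84 = -9662.56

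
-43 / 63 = -0.68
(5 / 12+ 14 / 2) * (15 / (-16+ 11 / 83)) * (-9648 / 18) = 4949290/1317 = 3758.00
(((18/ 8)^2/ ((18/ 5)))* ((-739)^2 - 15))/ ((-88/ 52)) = -14521455/32 = -453795.47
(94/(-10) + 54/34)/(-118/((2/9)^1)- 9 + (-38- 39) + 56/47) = 31208/2460155 = 0.01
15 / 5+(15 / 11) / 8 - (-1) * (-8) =-425/88 = -4.83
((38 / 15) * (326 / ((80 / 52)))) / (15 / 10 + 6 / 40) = 161044/495 = 325.34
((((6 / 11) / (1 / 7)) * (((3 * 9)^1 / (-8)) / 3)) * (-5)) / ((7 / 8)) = 270/11 = 24.55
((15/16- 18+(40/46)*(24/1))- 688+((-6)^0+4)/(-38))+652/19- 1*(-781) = 915891/6992 = 130.99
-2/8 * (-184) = 46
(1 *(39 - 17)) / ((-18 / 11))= -121/9 = -13.44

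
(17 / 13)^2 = 289/169 = 1.71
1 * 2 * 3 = 6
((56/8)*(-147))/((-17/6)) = 363.18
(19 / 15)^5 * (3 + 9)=9904396/253125 = 39.13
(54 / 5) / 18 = 0.60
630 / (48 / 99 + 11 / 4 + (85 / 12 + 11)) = 1980/67 = 29.55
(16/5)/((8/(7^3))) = 686/5 = 137.20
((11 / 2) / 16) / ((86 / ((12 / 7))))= 33/4816 = 0.01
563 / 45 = 12.51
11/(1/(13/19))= 143/19 = 7.53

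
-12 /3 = -4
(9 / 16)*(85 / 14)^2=20.74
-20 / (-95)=4/19 = 0.21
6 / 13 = 0.46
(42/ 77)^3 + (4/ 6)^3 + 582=20931814/35937 = 582.46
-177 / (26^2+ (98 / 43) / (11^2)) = -306977/1172442 = -0.26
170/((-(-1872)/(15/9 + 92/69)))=85/312 = 0.27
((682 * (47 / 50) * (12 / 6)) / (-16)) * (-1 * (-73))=-1169971/200 = -5849.86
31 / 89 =0.35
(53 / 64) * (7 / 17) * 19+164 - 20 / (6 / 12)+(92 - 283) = -65847/1088 = -60.52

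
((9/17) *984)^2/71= 78428736/20519 = 3822.25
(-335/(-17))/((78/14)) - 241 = -157438/663 = -237.46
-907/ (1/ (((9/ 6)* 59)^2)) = -28415403/4 = -7103850.75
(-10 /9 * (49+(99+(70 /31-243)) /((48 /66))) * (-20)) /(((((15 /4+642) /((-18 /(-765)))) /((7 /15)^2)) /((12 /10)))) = -4052384/131262525 = -0.03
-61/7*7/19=-61/19 = -3.21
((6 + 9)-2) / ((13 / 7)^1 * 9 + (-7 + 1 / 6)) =546/415 = 1.32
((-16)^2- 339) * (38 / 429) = -3154/429 = -7.35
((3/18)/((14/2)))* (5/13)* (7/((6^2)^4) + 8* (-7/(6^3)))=-311035/131010048 = 0.00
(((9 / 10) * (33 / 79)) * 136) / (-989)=-20196/390655 = -0.05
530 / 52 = 265/26 = 10.19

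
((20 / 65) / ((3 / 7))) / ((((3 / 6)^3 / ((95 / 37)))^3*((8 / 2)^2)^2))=24.30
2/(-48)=-1/24 = -0.04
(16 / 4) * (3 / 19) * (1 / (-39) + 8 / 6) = 204/247 = 0.83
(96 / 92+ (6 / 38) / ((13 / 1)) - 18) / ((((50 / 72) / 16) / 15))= -166339008/28405 = -5855.98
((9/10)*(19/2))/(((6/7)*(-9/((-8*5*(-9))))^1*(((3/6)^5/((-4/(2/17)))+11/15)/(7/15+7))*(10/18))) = -437584896/59765 = -7321.76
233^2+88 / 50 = 1357269/25 = 54290.76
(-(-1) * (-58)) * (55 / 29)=-110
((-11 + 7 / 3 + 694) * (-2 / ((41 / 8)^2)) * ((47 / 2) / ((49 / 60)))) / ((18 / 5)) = -417.12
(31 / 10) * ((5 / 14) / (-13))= -31/364 = -0.09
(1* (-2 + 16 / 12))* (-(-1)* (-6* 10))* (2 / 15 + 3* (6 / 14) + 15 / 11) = 25712/231 = 111.31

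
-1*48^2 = -2304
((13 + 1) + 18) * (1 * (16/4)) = 128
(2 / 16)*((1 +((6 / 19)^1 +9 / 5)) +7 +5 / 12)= 12007/9120 = 1.32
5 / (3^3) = 5/27 = 0.19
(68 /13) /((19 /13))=68/19 = 3.58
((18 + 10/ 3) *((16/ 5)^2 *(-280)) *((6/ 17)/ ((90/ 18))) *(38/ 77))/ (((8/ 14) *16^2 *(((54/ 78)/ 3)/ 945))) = -55770624/935 = -59647.73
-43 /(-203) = 43/203 = 0.21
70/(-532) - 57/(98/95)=-51565/931 = -55.39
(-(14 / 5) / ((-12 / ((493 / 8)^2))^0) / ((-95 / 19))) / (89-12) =2/275 = 0.01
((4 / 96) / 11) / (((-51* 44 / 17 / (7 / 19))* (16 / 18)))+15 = 8828153/588544 = 15.00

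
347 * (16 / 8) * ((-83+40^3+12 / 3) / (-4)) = -22180587/2 = -11090293.50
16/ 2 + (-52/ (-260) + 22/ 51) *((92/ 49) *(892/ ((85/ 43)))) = 82375096/151725 = 542.92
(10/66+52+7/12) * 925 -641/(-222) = 79418109/1628 = 48782.62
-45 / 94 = -0.48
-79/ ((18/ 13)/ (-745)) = 765115/18 = 42506.39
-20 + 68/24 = -103/6 = -17.17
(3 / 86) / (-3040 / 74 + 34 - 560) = -37/601484 = 0.00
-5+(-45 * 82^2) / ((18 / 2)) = -33625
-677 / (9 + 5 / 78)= -52806/707 = -74.69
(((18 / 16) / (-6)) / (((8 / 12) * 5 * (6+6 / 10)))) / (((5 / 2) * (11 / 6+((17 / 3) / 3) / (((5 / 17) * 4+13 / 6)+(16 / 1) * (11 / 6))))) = -2727/1512760 = 0.00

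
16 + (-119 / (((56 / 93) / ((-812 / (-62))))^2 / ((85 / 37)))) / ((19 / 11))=-841984817/11248 = -74856.40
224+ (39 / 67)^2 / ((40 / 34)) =20136577/89780 = 224.29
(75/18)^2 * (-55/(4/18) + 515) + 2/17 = 5684519/1224 = 4644.21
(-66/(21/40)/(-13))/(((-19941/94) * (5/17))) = -16544/106743 = -0.15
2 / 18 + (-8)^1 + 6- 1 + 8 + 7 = 109/9 = 12.11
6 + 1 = 7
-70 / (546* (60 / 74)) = -37/234 = -0.16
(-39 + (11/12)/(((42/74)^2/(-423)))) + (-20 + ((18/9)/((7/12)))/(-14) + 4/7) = -106039/84 = -1262.37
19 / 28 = 0.68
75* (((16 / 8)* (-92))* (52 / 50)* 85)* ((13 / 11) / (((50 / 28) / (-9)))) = 399645792/55 = 7266287.13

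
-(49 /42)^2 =-49/36 = -1.36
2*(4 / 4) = 2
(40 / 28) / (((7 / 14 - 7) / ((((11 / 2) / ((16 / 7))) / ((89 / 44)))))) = -605/2314 = -0.26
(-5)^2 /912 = 25/912 = 0.03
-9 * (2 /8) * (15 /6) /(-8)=45/64 = 0.70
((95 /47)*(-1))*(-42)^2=-3565.53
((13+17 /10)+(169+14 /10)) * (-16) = -14808/5 = -2961.60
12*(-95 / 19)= -60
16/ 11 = 1.45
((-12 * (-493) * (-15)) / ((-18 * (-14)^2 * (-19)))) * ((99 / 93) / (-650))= 16269/7503860 = 0.00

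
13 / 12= 1.08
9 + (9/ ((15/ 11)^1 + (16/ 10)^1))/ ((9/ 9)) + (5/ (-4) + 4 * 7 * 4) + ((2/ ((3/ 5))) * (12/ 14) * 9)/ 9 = 573439/4564 = 125.64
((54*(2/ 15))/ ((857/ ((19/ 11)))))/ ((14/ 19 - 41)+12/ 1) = -4332/8437165 = 0.00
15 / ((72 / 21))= 4.38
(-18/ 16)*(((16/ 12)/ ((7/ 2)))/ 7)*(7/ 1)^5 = -1029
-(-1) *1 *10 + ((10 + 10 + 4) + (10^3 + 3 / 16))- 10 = 16387/16 = 1024.19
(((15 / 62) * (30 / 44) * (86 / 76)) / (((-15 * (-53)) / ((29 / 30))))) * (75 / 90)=6235/32965152 = 0.00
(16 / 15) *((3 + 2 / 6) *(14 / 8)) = 56/9 = 6.22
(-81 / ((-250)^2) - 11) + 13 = 124919/62500 = 2.00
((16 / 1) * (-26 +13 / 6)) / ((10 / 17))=-9724/15 = -648.27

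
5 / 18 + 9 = 167/18 = 9.28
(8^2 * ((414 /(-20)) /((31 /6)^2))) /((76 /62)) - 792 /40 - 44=-307123/2945 = -104.29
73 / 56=1.30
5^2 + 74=99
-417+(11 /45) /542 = -417.00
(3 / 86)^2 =9/7396 = 0.00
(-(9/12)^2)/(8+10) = -1/32 = -0.03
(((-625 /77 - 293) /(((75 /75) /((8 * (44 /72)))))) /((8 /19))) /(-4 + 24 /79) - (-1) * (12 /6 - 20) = 17069965/18396 = 927.92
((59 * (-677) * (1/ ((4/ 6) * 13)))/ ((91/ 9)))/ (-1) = 1078461/2366 = 455.82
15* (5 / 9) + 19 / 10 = 307/30 = 10.23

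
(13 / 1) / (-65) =-1/5 = -0.20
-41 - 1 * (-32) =-9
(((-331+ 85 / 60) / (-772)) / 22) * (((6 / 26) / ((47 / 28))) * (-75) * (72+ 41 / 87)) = -335680625/23149192 = -14.50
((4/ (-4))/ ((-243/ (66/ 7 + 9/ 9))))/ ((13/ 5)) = 365/22113 = 0.02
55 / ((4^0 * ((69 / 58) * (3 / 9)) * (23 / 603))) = 1923570/529 = 3636.24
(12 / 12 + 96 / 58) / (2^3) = 0.33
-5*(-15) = 75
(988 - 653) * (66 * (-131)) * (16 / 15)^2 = -49432064/15 = -3295470.93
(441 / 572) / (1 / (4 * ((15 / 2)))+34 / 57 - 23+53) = 125685/4993274 = 0.03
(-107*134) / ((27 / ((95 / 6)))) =-8408.09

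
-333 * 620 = -206460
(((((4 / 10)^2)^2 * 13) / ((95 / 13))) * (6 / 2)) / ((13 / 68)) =42432/59375 = 0.71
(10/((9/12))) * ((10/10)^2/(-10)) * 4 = -16/3 = -5.33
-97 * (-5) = 485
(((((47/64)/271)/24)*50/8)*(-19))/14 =-22325/23310336 = 0.00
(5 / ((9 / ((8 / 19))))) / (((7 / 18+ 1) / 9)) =144/95 = 1.52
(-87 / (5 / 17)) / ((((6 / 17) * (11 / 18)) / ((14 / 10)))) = -528003/275 = -1920.01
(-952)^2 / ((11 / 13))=1071086.55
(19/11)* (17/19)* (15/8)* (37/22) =9435/1936 = 4.87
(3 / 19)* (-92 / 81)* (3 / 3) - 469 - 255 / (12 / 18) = -873823/1026 = -851.68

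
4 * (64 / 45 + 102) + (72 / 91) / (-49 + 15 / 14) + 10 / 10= 414.67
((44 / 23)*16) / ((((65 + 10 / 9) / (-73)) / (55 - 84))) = 13413312/13685 = 980.15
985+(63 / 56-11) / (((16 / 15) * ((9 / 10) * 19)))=3591305/3648 = 984.46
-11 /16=-0.69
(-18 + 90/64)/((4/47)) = -24957/128 = -194.98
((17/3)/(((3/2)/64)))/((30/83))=90304/135 = 668.92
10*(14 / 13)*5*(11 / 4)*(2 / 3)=3850/39 = 98.72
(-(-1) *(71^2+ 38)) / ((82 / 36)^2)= 1645596/1681 = 978.94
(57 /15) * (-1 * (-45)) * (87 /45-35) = -28272/5 = -5654.40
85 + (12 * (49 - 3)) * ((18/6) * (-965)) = -1597955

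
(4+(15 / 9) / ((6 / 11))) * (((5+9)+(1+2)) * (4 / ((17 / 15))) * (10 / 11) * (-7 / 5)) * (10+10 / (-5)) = -4310.30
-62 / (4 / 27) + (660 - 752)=-1021/2 = -510.50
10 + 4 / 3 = 11.33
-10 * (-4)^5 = 10240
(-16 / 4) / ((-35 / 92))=368/35 = 10.51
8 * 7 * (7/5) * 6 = 2352/5 = 470.40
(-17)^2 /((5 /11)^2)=34969/25 = 1398.76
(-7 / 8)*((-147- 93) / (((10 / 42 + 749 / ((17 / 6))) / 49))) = 3673530/94459 = 38.89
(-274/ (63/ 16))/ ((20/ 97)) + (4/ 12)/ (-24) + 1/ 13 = -11054383/32760 = -337.44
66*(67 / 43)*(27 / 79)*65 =7760610/3397 = 2284.55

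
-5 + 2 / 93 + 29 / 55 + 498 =493.55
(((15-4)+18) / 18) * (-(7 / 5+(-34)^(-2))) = -78271/34680 = -2.26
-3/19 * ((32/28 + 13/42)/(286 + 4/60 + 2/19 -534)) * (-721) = -94245/141262 = -0.67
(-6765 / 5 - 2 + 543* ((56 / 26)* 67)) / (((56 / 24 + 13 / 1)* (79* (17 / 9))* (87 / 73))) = 657691821/23290306 = 28.24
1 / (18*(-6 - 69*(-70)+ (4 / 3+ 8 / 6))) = 1/86880 = 0.00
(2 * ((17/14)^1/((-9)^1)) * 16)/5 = -272/315 = -0.86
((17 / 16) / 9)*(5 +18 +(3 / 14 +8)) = 7429/2016 = 3.69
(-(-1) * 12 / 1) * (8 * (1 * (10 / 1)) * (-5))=-4800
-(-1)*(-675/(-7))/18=75/14 = 5.36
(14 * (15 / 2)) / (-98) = -15/14 = -1.07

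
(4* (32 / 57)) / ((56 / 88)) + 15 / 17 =29921/6783 = 4.41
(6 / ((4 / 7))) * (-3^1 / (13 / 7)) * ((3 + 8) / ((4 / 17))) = -82467/104 = -792.95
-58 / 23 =-2.52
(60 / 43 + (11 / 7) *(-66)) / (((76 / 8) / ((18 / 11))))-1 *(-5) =-794183/62909 = -12.62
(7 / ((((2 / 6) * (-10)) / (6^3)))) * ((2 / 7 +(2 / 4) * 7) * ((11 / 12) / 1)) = -15741/10 = -1574.10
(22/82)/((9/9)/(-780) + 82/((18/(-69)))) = -2860/3350807 = 0.00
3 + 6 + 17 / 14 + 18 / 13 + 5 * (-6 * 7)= -36109/182 = -198.40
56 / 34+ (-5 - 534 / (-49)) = 6285/833 = 7.55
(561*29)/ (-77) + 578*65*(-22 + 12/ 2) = -4209319/7 = -601331.29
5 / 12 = 0.42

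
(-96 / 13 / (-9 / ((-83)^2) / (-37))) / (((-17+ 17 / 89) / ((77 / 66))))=317596678/21879 = 14516.05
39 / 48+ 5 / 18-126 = -17987/144 = -124.91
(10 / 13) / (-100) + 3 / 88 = 151/5720 = 0.03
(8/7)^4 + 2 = 8898/2401 = 3.71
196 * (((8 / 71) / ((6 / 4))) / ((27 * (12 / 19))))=14896/17253 = 0.86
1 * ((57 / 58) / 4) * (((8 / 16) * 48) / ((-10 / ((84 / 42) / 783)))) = -19/12615 = 0.00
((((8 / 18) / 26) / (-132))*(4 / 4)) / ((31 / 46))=-23/119691 = 0.00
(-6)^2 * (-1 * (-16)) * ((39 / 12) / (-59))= -1872/59 = -31.73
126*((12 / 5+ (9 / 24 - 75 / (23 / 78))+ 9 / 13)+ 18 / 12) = -187903233/5980 = -31421.95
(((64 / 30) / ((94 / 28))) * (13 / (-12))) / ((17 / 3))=-1456/11985 = -0.12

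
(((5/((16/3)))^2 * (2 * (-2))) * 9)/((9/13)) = -2925/64 = -45.70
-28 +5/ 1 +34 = 11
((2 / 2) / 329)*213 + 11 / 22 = 755/658 = 1.15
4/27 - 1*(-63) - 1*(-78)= 3811/27 = 141.15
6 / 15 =2/5 = 0.40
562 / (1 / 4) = 2248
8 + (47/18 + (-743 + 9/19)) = -731.92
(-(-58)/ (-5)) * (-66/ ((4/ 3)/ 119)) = 341649/5 = 68329.80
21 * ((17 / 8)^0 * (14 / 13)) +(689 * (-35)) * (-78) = 24452904/13 = 1880992.62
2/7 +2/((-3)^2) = 32/63 = 0.51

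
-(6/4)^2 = -9/4 = -2.25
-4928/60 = -1232/15 = -82.13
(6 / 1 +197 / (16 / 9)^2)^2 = 306005049/65536 = 4669.27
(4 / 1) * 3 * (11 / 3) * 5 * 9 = 1980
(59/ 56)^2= 1.11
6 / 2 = 3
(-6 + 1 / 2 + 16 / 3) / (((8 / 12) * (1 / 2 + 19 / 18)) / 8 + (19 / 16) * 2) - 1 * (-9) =4833/541 = 8.93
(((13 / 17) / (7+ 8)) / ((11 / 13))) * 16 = 2704/2805 = 0.96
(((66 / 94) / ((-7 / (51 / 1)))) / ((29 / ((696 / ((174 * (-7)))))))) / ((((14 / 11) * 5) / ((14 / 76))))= 18513/6344765 = 0.00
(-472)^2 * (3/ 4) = 167088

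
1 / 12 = 0.08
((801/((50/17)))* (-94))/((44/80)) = -2559996/55 = -46545.38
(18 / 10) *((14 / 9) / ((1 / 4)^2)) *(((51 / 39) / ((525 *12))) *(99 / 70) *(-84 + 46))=-28424/56875 = -0.50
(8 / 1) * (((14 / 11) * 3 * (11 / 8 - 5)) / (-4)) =609/22 = 27.68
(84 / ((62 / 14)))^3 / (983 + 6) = 6.90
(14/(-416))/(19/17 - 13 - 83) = 119/335504 = 0.00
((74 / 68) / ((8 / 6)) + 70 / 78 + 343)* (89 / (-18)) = -1704.42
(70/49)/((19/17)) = 170/133 = 1.28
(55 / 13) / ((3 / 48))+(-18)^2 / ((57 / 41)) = 74284/247 = 300.74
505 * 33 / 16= 16665/16 = 1041.56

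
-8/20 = -2/5 = -0.40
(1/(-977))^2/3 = 1/2863587 = 0.00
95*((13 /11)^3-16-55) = -8768880/1331 = -6588.19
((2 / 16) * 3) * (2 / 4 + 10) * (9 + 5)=441/8 = 55.12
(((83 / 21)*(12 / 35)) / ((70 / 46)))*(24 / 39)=61088/111475 = 0.55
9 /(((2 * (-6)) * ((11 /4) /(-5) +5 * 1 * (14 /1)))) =-5/463 = -0.01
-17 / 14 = -1.21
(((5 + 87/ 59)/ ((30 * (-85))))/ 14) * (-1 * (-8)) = -764/526575 = 0.00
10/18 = 0.56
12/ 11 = 1.09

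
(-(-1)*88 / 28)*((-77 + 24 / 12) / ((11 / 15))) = -2250/7 = -321.43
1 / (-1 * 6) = -0.17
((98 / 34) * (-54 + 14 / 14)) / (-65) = 2597/1105 = 2.35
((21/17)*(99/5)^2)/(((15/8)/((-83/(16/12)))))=-34166286/2125 = -16078.25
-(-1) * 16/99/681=16/67419 = 0.00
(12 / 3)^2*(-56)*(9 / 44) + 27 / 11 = -1989/11 = -180.82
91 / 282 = 0.32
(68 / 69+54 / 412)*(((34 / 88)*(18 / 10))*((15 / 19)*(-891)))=-196689303/360088 = -546.23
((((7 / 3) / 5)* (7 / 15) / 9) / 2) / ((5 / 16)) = 392/10125 = 0.04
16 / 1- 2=14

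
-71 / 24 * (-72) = 213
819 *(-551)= -451269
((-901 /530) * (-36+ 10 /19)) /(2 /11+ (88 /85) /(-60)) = 16069845/43852 = 366.46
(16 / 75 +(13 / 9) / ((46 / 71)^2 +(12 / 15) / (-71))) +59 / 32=5.59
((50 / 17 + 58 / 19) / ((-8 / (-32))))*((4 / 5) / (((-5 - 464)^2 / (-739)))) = -22891264/355237015 = -0.06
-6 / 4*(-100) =150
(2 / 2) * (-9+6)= -3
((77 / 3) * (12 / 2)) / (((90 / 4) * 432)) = 77/4860 = 0.02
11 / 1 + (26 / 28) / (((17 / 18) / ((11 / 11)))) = 1426/119 = 11.98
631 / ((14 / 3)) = 1893/14 = 135.21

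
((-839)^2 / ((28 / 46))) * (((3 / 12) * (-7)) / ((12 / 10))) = -80950915/48 = -1686477.40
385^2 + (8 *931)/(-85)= 12591677/85 = 148137.38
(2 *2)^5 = 1024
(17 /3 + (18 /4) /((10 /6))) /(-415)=-251/12450 = -0.02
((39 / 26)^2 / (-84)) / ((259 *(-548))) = 3/15896384 = 0.00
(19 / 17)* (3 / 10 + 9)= 1767/170 = 10.39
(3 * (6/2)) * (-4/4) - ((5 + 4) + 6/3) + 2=-18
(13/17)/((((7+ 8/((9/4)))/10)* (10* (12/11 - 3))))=-429/11305 = -0.04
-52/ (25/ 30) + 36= -132/5 = -26.40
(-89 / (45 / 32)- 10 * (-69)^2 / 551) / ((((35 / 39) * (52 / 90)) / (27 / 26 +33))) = -985455819/100282 = -9826.85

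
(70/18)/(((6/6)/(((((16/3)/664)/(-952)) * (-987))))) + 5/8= 66785/101592 = 0.66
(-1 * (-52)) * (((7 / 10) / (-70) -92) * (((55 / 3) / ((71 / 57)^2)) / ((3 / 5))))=-474983223/5041 = -94224.01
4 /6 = 2/3 = 0.67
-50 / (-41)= 1.22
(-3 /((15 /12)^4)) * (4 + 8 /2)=-6144/625 = -9.83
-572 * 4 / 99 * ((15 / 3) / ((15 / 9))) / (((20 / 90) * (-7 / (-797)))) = -248664/7 = -35523.43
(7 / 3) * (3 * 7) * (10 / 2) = 245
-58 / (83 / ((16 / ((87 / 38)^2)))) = -46208/21663 = -2.13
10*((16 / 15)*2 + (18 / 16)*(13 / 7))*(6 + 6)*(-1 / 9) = -3547/63 = -56.30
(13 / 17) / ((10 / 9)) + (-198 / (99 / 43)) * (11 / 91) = -9.71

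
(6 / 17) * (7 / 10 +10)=321/85 = 3.78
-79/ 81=-0.98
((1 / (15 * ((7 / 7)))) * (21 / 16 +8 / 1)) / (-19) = -149/4560 = -0.03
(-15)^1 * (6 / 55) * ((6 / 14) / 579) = -18/14861 = 0.00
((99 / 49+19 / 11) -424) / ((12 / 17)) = -962693/1617 = -595.36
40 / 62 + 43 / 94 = 3213/2914 = 1.10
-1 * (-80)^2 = -6400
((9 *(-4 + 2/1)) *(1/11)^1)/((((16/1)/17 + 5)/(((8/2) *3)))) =-3672/1111 = -3.31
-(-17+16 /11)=171/11 = 15.55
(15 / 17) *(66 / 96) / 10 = 33/544 = 0.06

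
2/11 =0.18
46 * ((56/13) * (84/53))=216384/689 = 314.06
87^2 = 7569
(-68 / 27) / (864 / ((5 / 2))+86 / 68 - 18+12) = -11560/1564569 = -0.01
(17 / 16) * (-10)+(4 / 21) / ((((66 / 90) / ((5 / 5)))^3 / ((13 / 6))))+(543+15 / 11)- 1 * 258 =20630455/74536 = 276.79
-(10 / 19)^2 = -100/361 = -0.28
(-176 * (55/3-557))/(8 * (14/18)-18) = -8049.51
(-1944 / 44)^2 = 236196/121 = 1952.03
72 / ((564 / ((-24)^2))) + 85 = 7451/47 = 158.53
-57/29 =-1.97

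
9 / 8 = 1.12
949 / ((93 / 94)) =89206/93 = 959.20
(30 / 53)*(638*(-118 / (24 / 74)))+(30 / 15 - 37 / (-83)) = -577982151/4399 = -131389.44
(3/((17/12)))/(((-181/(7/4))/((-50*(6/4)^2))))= 14175/6154 = 2.30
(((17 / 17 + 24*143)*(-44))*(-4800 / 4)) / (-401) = -181262400/401 = -452025.94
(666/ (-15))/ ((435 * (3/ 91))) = -6734/2175 = -3.10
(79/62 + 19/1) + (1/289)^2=104985959/5178302 = 20.27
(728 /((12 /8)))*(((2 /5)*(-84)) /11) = -81536/55 = -1482.47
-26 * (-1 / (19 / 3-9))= -39/4 = -9.75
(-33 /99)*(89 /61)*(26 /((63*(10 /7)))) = -1157/8235 = -0.14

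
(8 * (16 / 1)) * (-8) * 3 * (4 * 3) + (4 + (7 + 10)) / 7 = -36861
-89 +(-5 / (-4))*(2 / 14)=-2487/28 = -88.82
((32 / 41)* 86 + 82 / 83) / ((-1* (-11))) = 231778/37433 = 6.19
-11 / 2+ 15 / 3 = -1/2 = -0.50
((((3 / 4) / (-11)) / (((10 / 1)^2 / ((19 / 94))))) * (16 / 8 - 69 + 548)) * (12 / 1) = -82251/103400 = -0.80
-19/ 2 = -9.50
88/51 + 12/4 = 241/51 = 4.73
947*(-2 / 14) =-947/7 = -135.29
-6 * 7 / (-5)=42/5 = 8.40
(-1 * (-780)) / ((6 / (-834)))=-108420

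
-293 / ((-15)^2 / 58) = -75.53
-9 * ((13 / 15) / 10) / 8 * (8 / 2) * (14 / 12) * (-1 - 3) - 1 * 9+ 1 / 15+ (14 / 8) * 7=5.14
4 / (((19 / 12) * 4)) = 12/19 = 0.63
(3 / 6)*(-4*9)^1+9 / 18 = -35/2 = -17.50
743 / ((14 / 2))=743/7 = 106.14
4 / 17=0.24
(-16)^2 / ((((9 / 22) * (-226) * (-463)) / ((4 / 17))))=11264/8004807 = 0.00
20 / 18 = 1.11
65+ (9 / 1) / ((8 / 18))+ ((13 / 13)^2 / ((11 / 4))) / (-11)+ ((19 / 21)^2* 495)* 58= 559390565/23716 = 23587.05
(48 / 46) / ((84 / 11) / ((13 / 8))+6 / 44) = 2288/10603 = 0.22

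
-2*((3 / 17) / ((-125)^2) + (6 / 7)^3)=-114752058/91109375 = -1.26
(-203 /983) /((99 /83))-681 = -66289726/97317 = -681.17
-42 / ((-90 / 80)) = 112/3 = 37.33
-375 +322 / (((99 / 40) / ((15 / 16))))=-8350/33 = -253.03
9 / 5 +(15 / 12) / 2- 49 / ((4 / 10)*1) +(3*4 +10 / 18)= -38707/360 = -107.52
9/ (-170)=-9/170 = -0.05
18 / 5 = 3.60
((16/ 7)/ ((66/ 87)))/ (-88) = -29/847 = -0.03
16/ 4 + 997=1001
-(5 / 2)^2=-25/4 = -6.25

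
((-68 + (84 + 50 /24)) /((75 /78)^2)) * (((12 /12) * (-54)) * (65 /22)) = -4290741/1375 = -3120.54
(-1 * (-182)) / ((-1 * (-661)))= 182/661 = 0.28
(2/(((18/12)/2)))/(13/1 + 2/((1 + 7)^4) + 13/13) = 16384/86019 = 0.19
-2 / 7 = -0.29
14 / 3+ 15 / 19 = 311/57 = 5.46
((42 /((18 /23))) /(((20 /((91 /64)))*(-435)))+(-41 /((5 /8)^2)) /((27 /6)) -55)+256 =296774597/1670400 = 177.67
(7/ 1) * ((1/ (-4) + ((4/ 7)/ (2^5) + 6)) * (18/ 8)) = 2907/32 = 90.84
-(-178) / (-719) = -178/719 = -0.25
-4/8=-1/2 = -0.50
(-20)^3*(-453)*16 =57984000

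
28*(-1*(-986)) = 27608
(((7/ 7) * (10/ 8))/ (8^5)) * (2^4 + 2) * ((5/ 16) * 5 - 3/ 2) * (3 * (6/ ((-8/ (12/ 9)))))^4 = 3645/1048576 = 0.00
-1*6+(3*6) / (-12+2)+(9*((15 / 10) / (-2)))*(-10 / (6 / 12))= 636/5 = 127.20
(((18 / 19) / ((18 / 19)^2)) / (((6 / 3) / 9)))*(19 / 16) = 361/64 = 5.64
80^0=1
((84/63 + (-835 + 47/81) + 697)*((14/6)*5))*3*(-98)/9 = 37808890/729 = 51864.05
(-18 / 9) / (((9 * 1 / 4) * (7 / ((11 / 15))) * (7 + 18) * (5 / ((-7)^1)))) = 88/16875 = 0.01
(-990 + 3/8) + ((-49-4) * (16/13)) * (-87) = 487287/104 = 4685.45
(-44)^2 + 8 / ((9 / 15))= 5848/3 = 1949.33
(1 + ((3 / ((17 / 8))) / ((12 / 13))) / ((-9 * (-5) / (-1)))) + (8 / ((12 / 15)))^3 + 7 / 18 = 1001.35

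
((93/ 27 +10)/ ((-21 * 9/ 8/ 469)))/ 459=-64856/111537 = -0.58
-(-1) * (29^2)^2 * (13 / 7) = 9194653/7 = 1313521.86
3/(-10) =-3/10 = -0.30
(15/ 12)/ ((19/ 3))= 15/76 = 0.20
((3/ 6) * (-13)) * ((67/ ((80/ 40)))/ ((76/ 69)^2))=-4146831/23104 = -179.49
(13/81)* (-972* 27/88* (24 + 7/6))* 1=-53001/44 = -1204.57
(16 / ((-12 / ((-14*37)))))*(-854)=-589829.33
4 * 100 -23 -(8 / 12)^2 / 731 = 2480279/6579 = 377.00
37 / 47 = 0.79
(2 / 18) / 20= 0.01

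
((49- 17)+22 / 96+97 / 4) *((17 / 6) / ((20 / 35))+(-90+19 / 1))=-4296935/1152 = -3729.98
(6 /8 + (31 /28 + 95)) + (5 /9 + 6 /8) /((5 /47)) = 137503/1260 = 109.13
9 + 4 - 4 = 9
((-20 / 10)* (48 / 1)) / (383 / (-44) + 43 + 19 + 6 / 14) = -29568/16547 = -1.79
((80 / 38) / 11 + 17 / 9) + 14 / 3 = 12691/1881 = 6.75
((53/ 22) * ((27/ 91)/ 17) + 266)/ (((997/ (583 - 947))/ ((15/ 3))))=-485.65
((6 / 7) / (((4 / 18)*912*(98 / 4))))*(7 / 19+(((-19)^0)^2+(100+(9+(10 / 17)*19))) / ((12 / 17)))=14709/495292 = 0.03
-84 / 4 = -21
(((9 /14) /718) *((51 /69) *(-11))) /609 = -561/46932788 = 0.00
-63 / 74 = -0.85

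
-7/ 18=-0.39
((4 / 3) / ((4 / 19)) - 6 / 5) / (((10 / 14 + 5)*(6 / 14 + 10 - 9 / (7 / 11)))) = -3773/15600 = -0.24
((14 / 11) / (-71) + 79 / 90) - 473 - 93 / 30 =-3340463/7029 = -475.24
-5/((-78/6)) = 5/13 = 0.38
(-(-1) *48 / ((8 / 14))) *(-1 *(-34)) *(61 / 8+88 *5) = 1278417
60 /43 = 1.40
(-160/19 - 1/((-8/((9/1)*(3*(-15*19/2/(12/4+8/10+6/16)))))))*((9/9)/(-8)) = 784465/50768 = 15.45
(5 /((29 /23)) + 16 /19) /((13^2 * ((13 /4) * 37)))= 10596/44790239 = 0.00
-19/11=-1.73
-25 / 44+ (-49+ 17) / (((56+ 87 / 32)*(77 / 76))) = -1.11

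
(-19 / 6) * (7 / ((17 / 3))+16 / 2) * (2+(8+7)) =-2983/6 = -497.17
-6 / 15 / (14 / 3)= -0.09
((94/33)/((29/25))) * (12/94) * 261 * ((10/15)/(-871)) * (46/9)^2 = -423200/258687 = -1.64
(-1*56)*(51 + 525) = -32256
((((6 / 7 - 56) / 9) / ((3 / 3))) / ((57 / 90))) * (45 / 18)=-9650/399 = -24.19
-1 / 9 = -0.11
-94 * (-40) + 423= 4183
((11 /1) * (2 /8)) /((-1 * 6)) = -11/24 = -0.46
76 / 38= 2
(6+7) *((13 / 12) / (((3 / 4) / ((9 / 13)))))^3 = 13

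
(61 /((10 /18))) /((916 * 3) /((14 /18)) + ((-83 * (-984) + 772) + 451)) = 3843/3024985 = 0.00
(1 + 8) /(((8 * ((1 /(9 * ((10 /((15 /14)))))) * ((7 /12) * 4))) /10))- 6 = 399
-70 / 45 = -14/9 = -1.56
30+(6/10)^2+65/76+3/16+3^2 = 307061/7600 = 40.40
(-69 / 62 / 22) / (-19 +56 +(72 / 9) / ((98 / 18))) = -3381/2571140 = 0.00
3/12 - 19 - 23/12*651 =-2533/2 = -1266.50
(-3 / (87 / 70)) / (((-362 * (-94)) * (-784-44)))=35/408540168 = 0.00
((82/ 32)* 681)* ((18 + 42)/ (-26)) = -418815/104 = -4027.07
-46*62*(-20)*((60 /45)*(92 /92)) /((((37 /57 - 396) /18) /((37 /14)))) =-288713664/31549 = -9151.28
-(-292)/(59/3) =876/59 = 14.85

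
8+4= 12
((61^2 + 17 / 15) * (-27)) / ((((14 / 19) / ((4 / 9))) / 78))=-4728172.80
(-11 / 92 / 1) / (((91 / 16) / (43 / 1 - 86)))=1892/2093 = 0.90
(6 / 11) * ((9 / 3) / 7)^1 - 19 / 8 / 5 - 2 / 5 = -395/616 = -0.64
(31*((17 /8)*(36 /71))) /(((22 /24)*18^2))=527/4686 = 0.11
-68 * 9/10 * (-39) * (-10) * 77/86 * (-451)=414432018/43 = 9637953.91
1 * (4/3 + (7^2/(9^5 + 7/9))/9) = 2125939/1594344 = 1.33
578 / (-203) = -2.85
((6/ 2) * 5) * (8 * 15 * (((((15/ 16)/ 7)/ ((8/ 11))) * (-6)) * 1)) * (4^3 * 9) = -8019000/7 = -1145571.43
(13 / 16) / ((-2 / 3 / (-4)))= 39/8 = 4.88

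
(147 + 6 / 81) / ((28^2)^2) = 3971/16595712 = 0.00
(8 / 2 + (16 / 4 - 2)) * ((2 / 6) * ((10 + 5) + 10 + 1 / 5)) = 252/5 = 50.40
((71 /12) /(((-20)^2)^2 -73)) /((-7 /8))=-142/3358467 = 0.00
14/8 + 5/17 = 139/68 = 2.04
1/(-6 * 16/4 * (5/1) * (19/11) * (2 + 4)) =-11/13680 = 0.00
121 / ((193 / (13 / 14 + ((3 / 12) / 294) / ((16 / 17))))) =2116169/3631488 = 0.58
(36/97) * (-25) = -900/97 = -9.28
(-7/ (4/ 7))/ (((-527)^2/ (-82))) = 2009/555458 = 0.00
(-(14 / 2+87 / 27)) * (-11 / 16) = 253/36 = 7.03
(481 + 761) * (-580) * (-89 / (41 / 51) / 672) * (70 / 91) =681190425/7462 = 91287.92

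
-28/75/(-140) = 1/375 = 0.00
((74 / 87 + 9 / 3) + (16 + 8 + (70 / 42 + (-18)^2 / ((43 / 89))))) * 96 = 83812992/1247 = 67211.70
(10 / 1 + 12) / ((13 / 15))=330/13 = 25.38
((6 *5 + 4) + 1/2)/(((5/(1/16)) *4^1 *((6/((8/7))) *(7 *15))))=23/117600 = 0.00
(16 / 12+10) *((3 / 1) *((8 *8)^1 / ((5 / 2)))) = 4352/5 = 870.40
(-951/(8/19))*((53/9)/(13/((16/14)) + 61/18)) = -957657/1063 = -900.90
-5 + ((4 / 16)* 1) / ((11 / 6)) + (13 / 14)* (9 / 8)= -4705/1232 = -3.82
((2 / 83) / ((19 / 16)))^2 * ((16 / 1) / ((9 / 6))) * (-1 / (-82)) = 16384/305892267 = 0.00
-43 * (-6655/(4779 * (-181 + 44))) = -286165/654723 = -0.44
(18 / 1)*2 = 36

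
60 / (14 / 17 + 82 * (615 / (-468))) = -79560/141793 = -0.56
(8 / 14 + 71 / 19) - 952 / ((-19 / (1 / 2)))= 3905/133 = 29.36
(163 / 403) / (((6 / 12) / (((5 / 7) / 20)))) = 163/5642 = 0.03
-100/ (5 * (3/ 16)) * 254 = -81280/3 = -27093.33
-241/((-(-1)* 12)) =-241/12 = -20.08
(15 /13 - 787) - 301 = -14129/13 = -1086.85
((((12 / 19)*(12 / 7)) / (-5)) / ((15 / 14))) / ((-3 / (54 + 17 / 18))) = 15824/4275 = 3.70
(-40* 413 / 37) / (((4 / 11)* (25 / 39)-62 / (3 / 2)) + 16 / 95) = 84159075/7715314 = 10.91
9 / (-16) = -9/16 = -0.56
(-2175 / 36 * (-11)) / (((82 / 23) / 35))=6419875/984 = 6524.26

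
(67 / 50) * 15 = 201/10 = 20.10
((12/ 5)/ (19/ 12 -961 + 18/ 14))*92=-92736/402415 = -0.23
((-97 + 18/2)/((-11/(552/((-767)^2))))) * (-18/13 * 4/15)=-105984/38238785 = 0.00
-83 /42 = -1.98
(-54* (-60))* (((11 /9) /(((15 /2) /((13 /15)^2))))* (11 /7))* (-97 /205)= -31736848/107625 = -294.88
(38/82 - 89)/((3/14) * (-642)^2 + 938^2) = -12705/138931657 = 0.00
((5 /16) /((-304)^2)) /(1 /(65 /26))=25/2957312 = 0.00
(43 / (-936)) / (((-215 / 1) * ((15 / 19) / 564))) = 893/5850 = 0.15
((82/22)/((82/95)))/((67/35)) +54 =56.26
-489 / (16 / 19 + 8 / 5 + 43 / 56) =-2601480/17077 = -152.34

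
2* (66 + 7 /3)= 410/3 = 136.67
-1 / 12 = -0.08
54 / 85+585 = 49779/85 = 585.64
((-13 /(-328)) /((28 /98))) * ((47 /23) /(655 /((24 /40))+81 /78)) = 166803/642982664 = 0.00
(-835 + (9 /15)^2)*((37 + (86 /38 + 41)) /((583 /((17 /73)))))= -21638042/808621 = -26.76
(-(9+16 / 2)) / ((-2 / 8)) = 68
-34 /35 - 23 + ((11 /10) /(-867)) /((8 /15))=-3879921/161840 = -23.97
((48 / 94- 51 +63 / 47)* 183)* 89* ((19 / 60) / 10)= -23827881/940 = -25348.81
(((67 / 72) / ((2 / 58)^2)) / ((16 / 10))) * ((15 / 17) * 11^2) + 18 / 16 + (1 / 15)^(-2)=52447.23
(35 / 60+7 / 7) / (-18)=-19/216 = -0.09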